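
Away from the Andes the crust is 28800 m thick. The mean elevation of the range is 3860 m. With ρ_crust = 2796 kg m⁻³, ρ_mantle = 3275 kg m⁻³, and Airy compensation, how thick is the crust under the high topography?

Root depth r = h ρ_c / (ρ_m − ρ_c) = 3860 m × 2796 / 479 = 22530 m.
Total thickness = T + h + r = 28800 m + 3860 m + 22530 m = 55200 m.

55200 m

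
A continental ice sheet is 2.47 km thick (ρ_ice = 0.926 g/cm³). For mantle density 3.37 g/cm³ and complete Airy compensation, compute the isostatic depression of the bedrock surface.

Balancing pressure at the compensation depth: the ice load ρ_ice t is balanced by mantle displaced below, ρ_m s.
s = t ρ_ice / ρ_m = 2.47 km × 0.926/3.37 = 0.679 km.

0.679 km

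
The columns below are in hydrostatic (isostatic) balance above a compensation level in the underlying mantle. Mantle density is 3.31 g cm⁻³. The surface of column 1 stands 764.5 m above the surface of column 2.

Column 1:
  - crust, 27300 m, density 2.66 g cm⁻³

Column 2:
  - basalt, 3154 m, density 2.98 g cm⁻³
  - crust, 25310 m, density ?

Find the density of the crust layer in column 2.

Take the compensation level at the base of the deeper column (depth z_c below the surface of column 1) and equate Σ ρ_i t_i down to z_c; mantle fills any gap and the z_c terms cancel.
Column 1: 27300×2.66 + (z_c − 27300)×3.31
Column 2: 764.5×0 + 3154×2.98 + 25310×ρ + (z_c − 764.5 − 28464)×3.31
The z_c×3.31 term appears on both sides and cancels. Collect the known terms of each column as K = Σ(ρt)_known − 3.31 × (depth of known layers): K_1 = 72618 − 3.31×27300 = −17745; K_2 = 9398.92 − 3.31×(764.5 + 28464) = −87347.415.
Balance: K_1 = K_2 + 25310×ρ, so ρ = (K_1 − K_2)/25310 = 69602.4/25310 = 2.75 g cm⁻³.

2.75 g cm⁻³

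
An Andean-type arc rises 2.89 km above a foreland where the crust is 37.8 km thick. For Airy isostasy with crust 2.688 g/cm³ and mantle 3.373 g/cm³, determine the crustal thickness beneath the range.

Root depth r = h ρ_c / (ρ_m − ρ_c) = 2.89 km × 2.688 / 0.685 = 11.34 km.
Total thickness = T + h + r = 37.8 km + 2.89 km + 11.34 km = 52 km.

52 km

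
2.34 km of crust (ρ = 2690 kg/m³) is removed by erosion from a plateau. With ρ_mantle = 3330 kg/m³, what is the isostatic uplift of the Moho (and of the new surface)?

Unloading: uplift u = e ρ_c/ρ_m = 2.34 km × 2690/3330 = 1.89 km.

1.89 km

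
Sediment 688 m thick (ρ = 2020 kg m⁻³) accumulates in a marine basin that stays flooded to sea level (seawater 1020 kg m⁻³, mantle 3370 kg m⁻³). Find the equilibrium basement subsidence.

293 m

Submarine loading: the sediment displaces seawater, and the subsidence is in turn flooded, so s (ρ_m − ρ_w) = t (ρ_sed − ρ_w).
s = 688 m × (2020 − 1020) / (3370 − 1020) = 293 m.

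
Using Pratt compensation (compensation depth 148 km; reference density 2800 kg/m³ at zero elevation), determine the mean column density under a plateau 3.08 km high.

2740 kg/m³

Pratt balance: ρ_ref D = ρ (D + h).
ρ = ρ_ref D/(D + h) = 2800 × 148 km/(148 km + 3.08 km) = 2740 kg/m³.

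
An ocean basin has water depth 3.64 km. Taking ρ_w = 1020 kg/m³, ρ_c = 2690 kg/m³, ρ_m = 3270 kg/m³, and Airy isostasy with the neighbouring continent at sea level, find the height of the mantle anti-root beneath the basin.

Equating mass per unit area of the two columns: replacing crust with seawater at the top is compensated by replacing crust with mantle at the base: d (ρ_c − ρ_w) = a (ρ_m − ρ_c).
a = d (ρ_c − ρ_w)/(ρ_m − ρ_c) = 3.64 km × 1670/580 = 10.5 km.

10.5 km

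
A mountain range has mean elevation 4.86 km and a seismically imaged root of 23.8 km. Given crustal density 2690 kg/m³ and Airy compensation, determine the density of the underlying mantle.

3240 kg/m³

Airy balance: ρ_c h = (ρ_m − ρ_c) r → ρ_m = ρ_c (1 + h/r).
ρ_m = 2690 × (1 + 4.86 km/23.8 km) = 3240 kg/m³.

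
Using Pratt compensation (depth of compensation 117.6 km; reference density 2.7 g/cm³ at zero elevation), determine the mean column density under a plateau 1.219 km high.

2.67 g/cm³

Pratt balance: ρ_ref D = ρ (D + h).
ρ = ρ_ref D/(D + h) = 2.7 × 117.6 km/(117.6 km + 1.219 km) = 2.67 g/cm³.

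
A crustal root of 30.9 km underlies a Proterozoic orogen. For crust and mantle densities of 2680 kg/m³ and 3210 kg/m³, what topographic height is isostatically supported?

6.11 km

Equating mass per unit area of the two columns: ρ_c h = (ρ_m − ρ_c) r.
h = r (ρ_m − ρ_c) / ρ_c = 30.9 km × (3210 − 2680) / 2680 = 6.11 km.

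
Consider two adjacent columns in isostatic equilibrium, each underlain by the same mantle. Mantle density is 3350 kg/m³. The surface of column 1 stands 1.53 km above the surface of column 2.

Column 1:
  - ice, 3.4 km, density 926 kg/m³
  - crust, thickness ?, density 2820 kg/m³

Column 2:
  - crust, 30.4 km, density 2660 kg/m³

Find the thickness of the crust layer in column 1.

Take the compensation level at the base of the deeper column (depth z_c below the surface of column 1) and equate Σ ρ_i t_i down to z_c; mantle fills any gap and the z_c terms cancel.
Column 1: 3.4×926 + x×2820 + (z_c − 3.4 − x)×3350
Column 2: 1.53×0 + 30.4×2660 + (z_c − 1.53 − 30.4)×3350
The z_c×3350 term appears on both sides and cancels. Collect the known terms of each column as K = Σ(ρt)_known − 3350 × (depth of known layers): K_1 = 3148.4 − 3350×3.4 = −8241.6; K_2 = 80864 − 3350×(1.53 + 30.4) = −26101.5.
Balance: K_1 − x×(3350 − 2820) = K_2, so x = (K_1 − K_2)/(3350 − 2820) = 17859.9/530 = 33.7 km.

33.7 km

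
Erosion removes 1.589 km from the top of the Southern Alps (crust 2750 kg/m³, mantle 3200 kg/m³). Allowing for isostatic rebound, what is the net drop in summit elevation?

Rebound u = e ρ_c/ρ_m = 1.589 km × 2750/3200 = 1.366 km.
Net surface drop = e − u = 1.589 km − 1.366 km = e (ρ_m − ρ_c)/ρ_m = 0.223 km.

0.223 km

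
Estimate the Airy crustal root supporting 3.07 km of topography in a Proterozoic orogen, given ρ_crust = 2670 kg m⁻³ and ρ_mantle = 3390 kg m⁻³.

Isostatic balance requires: the weight of the topography is balanced by the buoyancy of the root, ρ_c h = (ρ_m − ρ_c) r.
r = h · ρ_c / (ρ_m − ρ_c) = 3.07 km × 2670 / (3390 − 2670) = 11.4 km.

11.4 km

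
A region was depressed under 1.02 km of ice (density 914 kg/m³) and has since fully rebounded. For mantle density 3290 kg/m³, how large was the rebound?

Removing the load lets mantle flow back in; uplift u satisfies ρ_ice t = ρ_m u.
u = t ρ_ice/ρ_m = 1.02 km × 914/3290 = 0.283 km.

0.283 km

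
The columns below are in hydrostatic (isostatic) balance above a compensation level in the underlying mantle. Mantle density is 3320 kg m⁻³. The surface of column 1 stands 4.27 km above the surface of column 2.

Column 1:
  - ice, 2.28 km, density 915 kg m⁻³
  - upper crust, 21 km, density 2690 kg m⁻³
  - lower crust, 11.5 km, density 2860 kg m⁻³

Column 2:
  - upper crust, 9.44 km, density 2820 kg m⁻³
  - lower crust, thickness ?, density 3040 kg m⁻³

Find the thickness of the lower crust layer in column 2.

Take the compensation level at the base of the deeper column (depth z_c below the surface of column 1) and equate Σ ρ_i t_i down to z_c; mantle fills any gap and the z_c terms cancel.
Column 1: 2.28×915 + 21×2690 + 11.5×2860 + (z_c − 34.78)×3320
Column 2: 4.27×0 + 9.44×2820 + x×3040 + (z_c − 4.27 − 9.44 − x)×3320
The z_c×3320 term appears on both sides and cancels. Collect the known terms of each column as K = Σ(ρt)_known − 3320 × (depth of known layers): K_1 = 91466.2 − 3320×34.78 = −24003.4; K_2 = 26620.8 − 3320×(4.27 + 9.44) = −18896.4.
Balance: K_1 = K_2 − x×(3320 − 3040), so x = (K_2 − K_1)/(3320 − 3040) = 5107/280 = 18.2 km.

18.2 km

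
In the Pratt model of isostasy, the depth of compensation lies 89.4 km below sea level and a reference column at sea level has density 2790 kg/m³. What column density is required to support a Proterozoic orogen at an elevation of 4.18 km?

2670 kg/m³

Pratt balance: ρ_ref D = ρ (D + h).
ρ = ρ_ref D/(D + h) = 2790 × 89.4 km/(89.4 km + 4.18 km) = 2670 kg/m³.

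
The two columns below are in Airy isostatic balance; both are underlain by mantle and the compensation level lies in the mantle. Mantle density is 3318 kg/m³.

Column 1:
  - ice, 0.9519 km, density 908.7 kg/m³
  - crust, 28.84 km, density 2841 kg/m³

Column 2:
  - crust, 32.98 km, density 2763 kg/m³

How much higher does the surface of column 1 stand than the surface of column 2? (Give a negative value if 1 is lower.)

−0.679 km

For any compensation level in the mantle, the mantle terms cancel and isostasy reduces to e = (Σt_1 − Σt_2) − (Σ(ρt)_1 − Σ(ρt)_2) / ρ_m.
Σt_1 = 29.7919 km; Σt_2 = 32.98 km; Σ(ρt)_1 = 82799.4315; Σ(ρt)_2 = 91123.74 (in km·kg/m³).
e = (29.7919 − 32.98) − (82799.4315 − 91123.74) / 3318 = −0.679 km.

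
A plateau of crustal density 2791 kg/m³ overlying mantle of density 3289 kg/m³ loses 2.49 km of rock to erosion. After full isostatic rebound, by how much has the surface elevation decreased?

Rebound u = e ρ_c/ρ_m = 2.49 km × 2791/3289 = 2.113 km.
Net surface drop = e − u = 2.49 km − 2.113 km = e (ρ_m − ρ_c)/ρ_m = 0.377 km.

0.377 km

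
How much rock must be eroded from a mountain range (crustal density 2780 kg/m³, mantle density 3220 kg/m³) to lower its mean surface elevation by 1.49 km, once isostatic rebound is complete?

10.9 km

Net drop Δ = e − u = e − e ρ_c/ρ_m = e (ρ_m − ρ_c)/ρ_m.
e = Δ ρ_m/(ρ_m − ρ_c) = 1.49 km × 3220/440 = 10.9 km.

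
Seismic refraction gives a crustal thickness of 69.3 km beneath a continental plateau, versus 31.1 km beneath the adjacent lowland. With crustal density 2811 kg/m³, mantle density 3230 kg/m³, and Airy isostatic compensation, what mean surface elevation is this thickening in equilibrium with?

4.96 km

Excess crust Δ = 69.3 km − 31.1 km = 38.2 km, split between elevation h and root r with h + r = Δ.
Airy balance ρ_c h = (ρ_m − ρ_c) r gives r = h ρ_c/(ρ_m − ρ_c), so h (1 + ρ_c/(ρ_m − ρ_c)) = Δ, i.e. h = Δ (ρ_m − ρ_c)/ρ_m.
h = 38.2 km × 419/3230 = 4.96 km.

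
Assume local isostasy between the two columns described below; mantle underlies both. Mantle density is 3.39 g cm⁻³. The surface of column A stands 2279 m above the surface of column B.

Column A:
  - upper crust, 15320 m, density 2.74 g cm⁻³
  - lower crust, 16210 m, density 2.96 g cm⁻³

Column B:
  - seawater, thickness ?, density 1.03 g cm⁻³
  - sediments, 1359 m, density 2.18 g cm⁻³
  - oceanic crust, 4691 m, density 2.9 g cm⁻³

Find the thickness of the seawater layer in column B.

2230 m

Take the compensation level at the base of the deeper column (depth z_c below the surface of column A) and equate Σ ρ_i t_i down to z_c; mantle fills any gap and the z_c terms cancel.
Column A: 15320×2.74 + 16210×2.96 + (z_c − 31530)×3.39
Column B: 2279×0 + x×1.03 + 1359×2.18 + 4691×2.9 + (z_c − 2279 − 6050 − x)×3.39
The z_c×3.39 term appears on both sides and cancels. Collect the known terms of each column as K = Σ(ρt)_known − 3.39 × (depth of known layers): K_A = 89958.4 − 3.39×31530 = −16928.3; K_B = 16566.52 − 3.39×(2279 + 6050) = −11668.79.
Balance: K_A = K_B − x×(3.39 − 1.03), so x = (K_B − K_A)/(3.39 − 1.03) = 5259.51/2.36 = 2230 m.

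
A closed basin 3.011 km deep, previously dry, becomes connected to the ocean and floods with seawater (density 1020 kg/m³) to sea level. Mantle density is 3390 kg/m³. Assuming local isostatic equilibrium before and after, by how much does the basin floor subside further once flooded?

After flooding the water column is d + s deep. Its weight must equal the weight of mantle displaced by the extra subsidence s: (d + s) ρ_w = s ρ_m.
s = d ρ_w / (ρ_m − ρ_w) = 3.011 km × 1020/(3390 − 1020) = 1.3 km.

1.3 km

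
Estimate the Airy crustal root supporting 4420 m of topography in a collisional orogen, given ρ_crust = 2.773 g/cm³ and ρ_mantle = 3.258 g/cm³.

25300 m

By Archimedes' principle applied to the lithosphere: the weight of the topography is balanced by the buoyancy of the root, ρ_c h = (ρ_m − ρ_c) r.
r = h · ρ_c / (ρ_m − ρ_c) = 4420 m × 2.773 / (3.258 − 2.773) = 25300 m.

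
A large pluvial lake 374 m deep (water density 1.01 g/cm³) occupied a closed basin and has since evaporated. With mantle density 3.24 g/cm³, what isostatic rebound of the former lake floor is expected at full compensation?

u = d ρ_w/ρ_m = 374 m × 1.01/3.24 = 117 m.

117 m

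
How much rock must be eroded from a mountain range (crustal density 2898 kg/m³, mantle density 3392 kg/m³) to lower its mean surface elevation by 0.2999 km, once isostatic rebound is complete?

2.06 km

Net drop Δ = e − u = e − e ρ_c/ρ_m = e (ρ_m − ρ_c)/ρ_m.
e = Δ ρ_m/(ρ_m − ρ_c) = 0.2999 km × 3392/494 = 2.06 km.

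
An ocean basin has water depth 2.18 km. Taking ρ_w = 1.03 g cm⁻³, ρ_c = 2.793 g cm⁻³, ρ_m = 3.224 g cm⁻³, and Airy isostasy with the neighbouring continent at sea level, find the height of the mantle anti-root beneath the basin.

8.92 km

Isostatic balance requires: replacing crust with seawater at the top is compensated by replacing crust with mantle at the base: d (ρ_c − ρ_w) = a (ρ_m − ρ_c).
a = d (ρ_c − ρ_w)/(ρ_m − ρ_c) = 2.18 km × 1.763/0.431 = 8.92 km.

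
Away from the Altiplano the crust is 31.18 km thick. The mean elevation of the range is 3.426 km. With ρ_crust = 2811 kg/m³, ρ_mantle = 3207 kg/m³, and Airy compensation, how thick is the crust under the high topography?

58.9 km

Root depth r = h ρ_c / (ρ_m − ρ_c) = 3.426 km × 2811 / 396 = 24.32 km.
Total thickness = T + h + r = 31.18 km + 3.426 km + 24.32 km = 58.9 km.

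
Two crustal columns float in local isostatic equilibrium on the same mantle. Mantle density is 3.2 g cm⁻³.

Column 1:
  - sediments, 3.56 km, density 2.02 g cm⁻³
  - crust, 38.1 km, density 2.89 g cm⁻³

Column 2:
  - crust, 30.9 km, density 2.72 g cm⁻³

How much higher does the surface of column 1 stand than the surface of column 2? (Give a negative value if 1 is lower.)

0.369 km

For any compensation level in the mantle, the mantle terms cancel and isostasy reduces to e = (Σt_1 − Σt_2) − (Σ(ρt)_1 − Σ(ρt)_2) / ρ_m.
Σt_1 = 41.66 km; Σt_2 = 30.9 km; Σ(ρt)_1 = 117.3002; Σ(ρt)_2 = 84.048 (in km·g cm⁻³).
e = (41.66 − 30.9) − (117.3002 − 84.048) / 3.2 = 0.369 km.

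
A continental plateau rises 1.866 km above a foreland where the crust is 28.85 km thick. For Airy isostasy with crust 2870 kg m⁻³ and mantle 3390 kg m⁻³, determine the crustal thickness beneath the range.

Root depth r = h ρ_c / (ρ_m − ρ_c) = 1.866 km × 2870 / 520 = 10.3 km.
Total thickness = T + h + r = 28.85 km + 1.866 km + 10.3 km = 41 km.

41 km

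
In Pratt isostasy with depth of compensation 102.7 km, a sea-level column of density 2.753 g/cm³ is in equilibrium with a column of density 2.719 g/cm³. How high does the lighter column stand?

ρ_ref D = ρ (D + h) → h = D (ρ_ref − ρ)/ρ.
h = 102.7 km × (2.753 − 2.719)/2.719 = 1.28 km.

1.28 km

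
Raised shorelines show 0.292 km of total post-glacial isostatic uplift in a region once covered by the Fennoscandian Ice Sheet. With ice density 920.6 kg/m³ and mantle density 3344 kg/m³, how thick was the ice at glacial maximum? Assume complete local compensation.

1.06 km

u = t ρ_ice/ρ_m → t = u ρ_m/ρ_ice = 0.292 km × 3344/920.6 = 1.06 km.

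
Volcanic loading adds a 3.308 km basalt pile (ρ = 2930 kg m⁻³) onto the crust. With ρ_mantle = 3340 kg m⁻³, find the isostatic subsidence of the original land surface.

2.9 km

Subaerial loading: s = t ρ_load / ρ_m.
s = 3.308 km × 2930/3340 = 2.9 km.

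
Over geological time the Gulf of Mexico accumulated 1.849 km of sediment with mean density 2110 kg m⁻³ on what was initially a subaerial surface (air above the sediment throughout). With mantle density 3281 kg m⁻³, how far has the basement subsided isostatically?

1.19 km

Subaerial load: s = t ρ_sed / ρ_m = 1.849 km × 2110/3281 = 1.19 km.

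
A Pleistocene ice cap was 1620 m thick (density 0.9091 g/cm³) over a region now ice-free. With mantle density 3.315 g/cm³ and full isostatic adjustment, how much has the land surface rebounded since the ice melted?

Removing the load lets mantle flow back in; uplift u satisfies ρ_ice t = ρ_m u.
u = t ρ_ice/ρ_m = 1620 m × 0.9091/3.315 = 444 m.

444 m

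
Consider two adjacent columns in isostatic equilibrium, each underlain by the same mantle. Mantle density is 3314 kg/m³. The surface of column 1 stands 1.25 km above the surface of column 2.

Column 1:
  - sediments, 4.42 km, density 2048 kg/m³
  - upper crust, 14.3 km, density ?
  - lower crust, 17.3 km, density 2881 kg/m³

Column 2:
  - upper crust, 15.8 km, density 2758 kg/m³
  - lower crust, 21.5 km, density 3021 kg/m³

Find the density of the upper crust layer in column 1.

Take the compensation level at the base of the deeper column (depth z_c below the surface of column 1) and equate Σ ρ_i t_i down to z_c; mantle fills any gap and the z_c terms cancel.
Column 1: 4.42×2048 + 14.3×ρ + 17.3×2881 + (z_c − 36.02)×3314
Column 2: 1.25×0 + 15.8×2758 + 21.5×3021 + (z_c − 1.25 − 37.3)×3314
The z_c×3314 term appears on both sides and cancels. Collect the known terms of each column as K = Σ(ρt)_known − 3314 × (depth of known layers): K_1 = 58893.46 − 3314×36.02 = −60476.82; K_2 = 108527.9 − 3314×(1.25 + 37.3) = −19226.8.
Balance: K_1 + 14.3×ρ = K_2, so ρ = (K_2 − K_1)/14.3 = 41250/14.3 = 2880 kg/m³.

2880 kg/m³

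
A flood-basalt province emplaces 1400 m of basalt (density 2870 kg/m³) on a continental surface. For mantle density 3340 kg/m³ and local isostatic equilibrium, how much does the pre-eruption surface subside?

1200 m

Subaerial loading: s = t ρ_load / ρ_m.
s = 1400 m × 2870/3340 = 1200 m.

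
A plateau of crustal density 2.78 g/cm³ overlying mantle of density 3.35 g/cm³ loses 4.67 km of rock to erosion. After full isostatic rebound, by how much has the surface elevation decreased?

0.795 km

Rebound u = e ρ_c/ρ_m = 4.67 km × 2.78/3.35 = 3.875 km.
Net surface drop = e − u = 4.67 km − 3.875 km = e (ρ_m − ρ_c)/ρ_m = 0.795 km.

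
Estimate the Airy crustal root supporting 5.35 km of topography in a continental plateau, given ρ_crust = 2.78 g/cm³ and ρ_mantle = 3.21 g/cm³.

34.6 km

By Archimedes' principle applied to the lithosphere: the weight of the topography is balanced by the buoyancy of the root, ρ_c h = (ρ_m − ρ_c) r.
r = h · ρ_c / (ρ_m − ρ_c) = 5.35 km × 2.78 / (3.21 − 2.78) = 34.6 km.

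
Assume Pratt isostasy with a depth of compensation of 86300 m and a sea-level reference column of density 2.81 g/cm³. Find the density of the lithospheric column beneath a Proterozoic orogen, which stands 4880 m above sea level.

2.66 g/cm³

Pratt balance: ρ_ref D = ρ (D + h).
ρ = ρ_ref D/(D + h) = 2.81 × 86300 m/(86300 m + 4880 m) = 2.66 g/cm³.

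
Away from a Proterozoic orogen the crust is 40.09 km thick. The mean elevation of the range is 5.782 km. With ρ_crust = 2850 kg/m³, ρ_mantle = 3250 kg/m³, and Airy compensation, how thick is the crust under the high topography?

87.1 km

Root depth r = h ρ_c / (ρ_m − ρ_c) = 5.782 km × 2850 / 400 = 41.2 km.
Total thickness = T + h + r = 40.09 km + 5.782 km + 41.2 km = 87.1 km.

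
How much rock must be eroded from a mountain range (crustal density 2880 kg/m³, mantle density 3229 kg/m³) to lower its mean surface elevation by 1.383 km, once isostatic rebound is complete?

12.8 km

Net drop Δ = e − u = e − e ρ_c/ρ_m = e (ρ_m − ρ_c)/ρ_m.
e = Δ ρ_m/(ρ_m − ρ_c) = 1.383 km × 3229/349 = 12.8 km.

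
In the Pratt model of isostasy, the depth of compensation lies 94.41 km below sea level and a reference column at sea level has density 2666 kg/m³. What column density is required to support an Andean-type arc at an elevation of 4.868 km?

Pratt balance: ρ_ref D = ρ (D + h).
ρ = ρ_ref D/(D + h) = 2666 × 94.41 km/(94.41 km + 4.868 km) = 2540 kg/m³.

2540 kg/m³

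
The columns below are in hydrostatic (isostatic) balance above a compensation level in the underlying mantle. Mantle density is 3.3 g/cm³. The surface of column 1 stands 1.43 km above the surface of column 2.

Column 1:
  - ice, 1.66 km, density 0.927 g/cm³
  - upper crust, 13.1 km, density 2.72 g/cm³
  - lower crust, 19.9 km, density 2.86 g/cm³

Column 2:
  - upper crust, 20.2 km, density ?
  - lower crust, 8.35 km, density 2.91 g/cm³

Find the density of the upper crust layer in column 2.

Take the compensation level at the base of the deeper column (depth z_c below the surface of column 1) and equate Σ ρ_i t_i down to z_c; mantle fills any gap and the z_c terms cancel.
Column 1: 1.66×0.927 + 13.1×2.72 + 19.9×2.86 + (z_c − 34.66)×3.3
Column 2: 1.43×0 + 20.2×ρ + 8.35×2.91 + (z_c − 1.43 − 28.55)×3.3
The z_c×3.3 term appears on both sides and cancels. Collect the known terms of each column as K = Σ(ρt)_known − 3.3 × (depth of known layers): K_1 = 94.08482 − 3.3×34.66 = −20.29318; K_2 = 24.2985 − 3.3×(1.43 + 28.55) = −74.6355.
Balance: K_1 = K_2 + 20.2×ρ, so ρ = (K_1 − K_2)/20.2 = 54.3423/20.2 = 2.69 g/cm³.

2.69 g/cm³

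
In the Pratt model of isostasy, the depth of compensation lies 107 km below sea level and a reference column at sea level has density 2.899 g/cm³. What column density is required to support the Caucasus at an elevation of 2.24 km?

2.84 g/cm³

Pratt balance: ρ_ref D = ρ (D + h).
ρ = ρ_ref D/(D + h) = 2.899 × 107 km/(107 km + 2.24 km) = 2.84 g/cm³.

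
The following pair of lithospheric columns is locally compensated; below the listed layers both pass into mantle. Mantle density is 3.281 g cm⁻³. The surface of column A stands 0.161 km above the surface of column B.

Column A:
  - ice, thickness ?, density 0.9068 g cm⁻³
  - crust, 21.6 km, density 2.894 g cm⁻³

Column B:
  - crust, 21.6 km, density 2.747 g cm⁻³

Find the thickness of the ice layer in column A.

1.56 km

Take the compensation level at the base of the deeper column (depth z_c below the surface of column A) and equate Σ ρ_i t_i down to z_c; mantle fills any gap and the z_c terms cancel.
Column A: x×0.9068 + 21.6×2.894 + (z_c − 21.6 − x)×3.281
Column B: 0.161×0 + 21.6×2.747 + (z_c − 0.161 − 21.6)×3.281
The z_c×3.281 term appears on both sides and cancels. Collect the known terms of each column as K = Σ(ρt)_known − 3.281 × (depth of known layers): K_A = 62.5104 − 3.281×21.6 = −8.3592; K_B = 59.3352 − 3.281×(0.161 + 21.6) = −12.062641.
Balance: K_A − x×(3.281 − 0.9068) = K_B, so x = (K_A − K_B)/(3.281 − 0.9068) = 3.70344/2.3742 = 1.56 km.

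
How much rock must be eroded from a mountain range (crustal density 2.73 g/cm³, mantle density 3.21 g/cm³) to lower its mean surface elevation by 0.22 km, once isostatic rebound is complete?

Net drop Δ = e − u = e − e ρ_c/ρ_m = e (ρ_m − ρ_c)/ρ_m.
e = Δ ρ_m/(ρ_m − ρ_c) = 0.22 km × 3.21/0.48 = 1.47 km.

1.47 km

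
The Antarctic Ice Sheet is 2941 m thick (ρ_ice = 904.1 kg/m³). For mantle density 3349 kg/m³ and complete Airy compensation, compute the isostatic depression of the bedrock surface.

794 m

Balancing pressure at the compensation depth: the ice load ρ_ice t is balanced by mantle displaced below, ρ_m s.
s = t ρ_ice / ρ_m = 2941 m × 904.1/3349 = 794 m.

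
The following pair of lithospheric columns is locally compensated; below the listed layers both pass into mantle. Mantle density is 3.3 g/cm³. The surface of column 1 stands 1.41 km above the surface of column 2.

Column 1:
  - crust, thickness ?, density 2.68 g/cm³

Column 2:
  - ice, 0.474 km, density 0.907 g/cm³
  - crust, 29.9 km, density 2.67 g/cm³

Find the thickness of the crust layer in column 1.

39.7 km

Take the compensation level at the base of the deeper column (depth z_c below the surface of column 1) and equate Σ ρ_i t_i down to z_c; mantle fills any gap and the z_c terms cancel.
Column 1: x×2.68 + (z_c − 0 − x)×3.3
Column 2: 1.41×0 + 0.474×0.907 + 29.9×2.67 + (z_c − 1.41 − 30.374)×3.3
The z_c×3.3 term appears on both sides and cancels. Collect the known terms of each column as K = Σ(ρt)_known − 3.3 × (depth of known layers): K_1 = 0 − 3.3×0 = 0; K_2 = 80.262918 − 3.3×(1.41 + 30.374) = −24.624282.
Balance: K_1 − x×(3.3 − 2.68) = K_2, so x = (K_1 − K_2)/(3.3 − 2.68) = 24.6243/0.62 = 39.7 km.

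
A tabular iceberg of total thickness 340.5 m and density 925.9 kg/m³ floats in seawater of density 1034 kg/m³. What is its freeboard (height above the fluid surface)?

Floating equilibrium: submerged depth d = t ρ_obj/ρ_fluid = 340.5 m × 925.9/1034 = 304.9 m.
Freeboard = t − d = 340.5 m − 304.9 m = 35.6 m.

35.6 m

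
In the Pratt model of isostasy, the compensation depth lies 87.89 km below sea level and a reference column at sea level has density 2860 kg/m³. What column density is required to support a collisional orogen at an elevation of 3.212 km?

Pratt balance: ρ_ref D = ρ (D + h).
ρ = ρ_ref D/(D + h) = 2860 × 87.89 km/(87.89 km + 3.212 km) = 2760 kg/m³.

2760 kg/m³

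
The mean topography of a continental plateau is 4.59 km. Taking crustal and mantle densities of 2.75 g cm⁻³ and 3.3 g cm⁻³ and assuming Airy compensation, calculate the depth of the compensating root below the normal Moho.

For local isostatic compensation: the weight of the topography is balanced by the buoyancy of the root, ρ_c h = (ρ_m − ρ_c) r.
r = h · ρ_c / (ρ_m − ρ_c) = 4.59 km × 2.75 / (3.3 − 2.75) = 22.9 km.

22.9 km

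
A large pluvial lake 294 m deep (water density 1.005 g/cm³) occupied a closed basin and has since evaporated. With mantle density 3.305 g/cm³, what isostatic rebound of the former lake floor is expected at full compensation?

u = d ρ_w/ρ_m = 294 m × 1.005/3.305 = 89.4 m.

89.4 m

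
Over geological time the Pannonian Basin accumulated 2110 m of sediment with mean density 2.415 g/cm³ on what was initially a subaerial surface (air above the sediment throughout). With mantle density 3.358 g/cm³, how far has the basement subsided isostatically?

Subaerial load: s = t ρ_sed / ρ_m = 2110 m × 2.415/3.358 = 1520 m.

1520 m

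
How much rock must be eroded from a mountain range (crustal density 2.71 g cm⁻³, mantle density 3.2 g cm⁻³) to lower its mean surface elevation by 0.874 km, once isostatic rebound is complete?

5.71 km

Net drop Δ = e − u = e − e ρ_c/ρ_m = e (ρ_m − ρ_c)/ρ_m.
e = Δ ρ_m/(ρ_m − ρ_c) = 0.874 km × 3.2/0.49 = 5.71 km.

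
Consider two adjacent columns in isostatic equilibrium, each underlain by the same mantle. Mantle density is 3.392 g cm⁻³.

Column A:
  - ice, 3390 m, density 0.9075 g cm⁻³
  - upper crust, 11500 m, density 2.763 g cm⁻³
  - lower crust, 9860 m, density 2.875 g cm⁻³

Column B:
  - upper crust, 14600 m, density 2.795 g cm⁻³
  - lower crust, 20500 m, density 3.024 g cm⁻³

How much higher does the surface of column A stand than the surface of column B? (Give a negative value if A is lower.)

For any compensation level in the mantle, the mantle terms cancel and isostasy reduces to e = (Σt_A − Σt_B) − (Σ(ρt)_A − Σ(ρt)_B) / ρ_m.
Σt_A = 24750 m; Σt_B = 35100 m; Σ(ρt)_A = 63198.425; Σ(ρt)_B = 102799 (in m·g cm⁻³).
e = (24750 − 35100) − (63198.425 − 102799) / 3.392 = 1320 m.

1320 m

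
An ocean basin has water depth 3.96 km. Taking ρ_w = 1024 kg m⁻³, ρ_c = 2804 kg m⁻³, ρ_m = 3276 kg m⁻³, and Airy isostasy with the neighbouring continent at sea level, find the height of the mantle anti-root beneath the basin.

14.9 km

In Airy isostatic equilibrium: replacing crust with seawater at the top is compensated by replacing crust with mantle at the base: d (ρ_c − ρ_w) = a (ρ_m − ρ_c).
a = d (ρ_c − ρ_w)/(ρ_m − ρ_c) = 3.96 km × 1780/472 = 14.9 km.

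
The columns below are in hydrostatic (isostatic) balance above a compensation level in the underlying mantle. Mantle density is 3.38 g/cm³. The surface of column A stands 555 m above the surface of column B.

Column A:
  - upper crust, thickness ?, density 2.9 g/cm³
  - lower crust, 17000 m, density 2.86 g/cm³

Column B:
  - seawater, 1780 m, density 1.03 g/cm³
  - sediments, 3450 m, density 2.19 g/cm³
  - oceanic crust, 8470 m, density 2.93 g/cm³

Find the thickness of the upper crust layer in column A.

Take the compensation level at the base of the deeper column (depth z_c below the surface of column A) and equate Σ ρ_i t_i down to z_c; mantle fills any gap and the z_c terms cancel.
Column A: x×2.9 + 17000×2.86 + (z_c − 17000 − x)×3.38
Column B: 555×0 + 1780×1.03 + 3450×2.19 + 8470×2.93 + (z_c − 555 − 13700)×3.38
The z_c×3.38 term appears on both sides and cancels. Collect the known terms of each column as K = Σ(ρt)_known − 3.38 × (depth of known layers): K_A = 48620 − 3.38×17000 = −8840; K_B = 34206 − 3.38×(555 + 13700) = −13975.9.
Balance: K_A − x×(3.38 − 2.9) = K_B, so x = (K_A − K_B)/(3.38 − 2.9) = 5135.9/0.48 = 10700 m.

10700 m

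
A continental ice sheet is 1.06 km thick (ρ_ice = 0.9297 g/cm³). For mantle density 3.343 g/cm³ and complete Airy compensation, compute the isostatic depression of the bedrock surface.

0.295 km

Balancing pressure at the compensation depth: the ice load ρ_ice t is balanced by mantle displaced below, ρ_m s.
s = t ρ_ice / ρ_m = 1.06 km × 0.9297/3.343 = 0.295 km.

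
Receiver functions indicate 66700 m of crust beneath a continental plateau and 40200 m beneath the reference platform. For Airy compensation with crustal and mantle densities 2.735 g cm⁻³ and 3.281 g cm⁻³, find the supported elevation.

4410 m

Excess crust Δ = 66700 m − 40200 m = 26500 m, split between elevation h and root r with h + r = Δ.
Airy balance ρ_c h = (ρ_m − ρ_c) r gives r = h ρ_c/(ρ_m − ρ_c), so h (1 + ρ_c/(ρ_m − ρ_c)) = Δ, i.e. h = Δ (ρ_m − ρ_c)/ρ_m.
h = 26500 m × 0.546/3.281 = 4410 m.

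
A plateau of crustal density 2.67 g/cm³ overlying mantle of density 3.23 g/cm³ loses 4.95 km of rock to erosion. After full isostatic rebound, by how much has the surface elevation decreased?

0.858 km

Rebound u = e ρ_c/ρ_m = 4.95 km × 2.67/3.23 = 4.092 km.
Net surface drop = e − u = 4.95 km − 4.092 km = e (ρ_m − ρ_c)/ρ_m = 0.858 km.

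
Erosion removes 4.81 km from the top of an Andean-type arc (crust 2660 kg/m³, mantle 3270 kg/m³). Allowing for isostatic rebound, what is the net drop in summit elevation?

0.897 km

Rebound u = e ρ_c/ρ_m = 4.81 km × 2660/3270 = 3.913 km.
Net surface drop = e − u = 4.81 km − 3.913 km = e (ρ_m − ρ_c)/ρ_m = 0.897 km.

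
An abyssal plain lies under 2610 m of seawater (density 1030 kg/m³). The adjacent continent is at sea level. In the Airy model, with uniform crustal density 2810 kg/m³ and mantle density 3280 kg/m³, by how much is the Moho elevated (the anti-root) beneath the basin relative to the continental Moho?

Isostatic balance requires: replacing crust with seawater at the top is compensated by replacing crust with mantle at the base: d (ρ_c − ρ_w) = a (ρ_m − ρ_c).
a = d (ρ_c − ρ_w)/(ρ_m − ρ_c) = 2610 m × 1780/470 = 9880 m.

9880 m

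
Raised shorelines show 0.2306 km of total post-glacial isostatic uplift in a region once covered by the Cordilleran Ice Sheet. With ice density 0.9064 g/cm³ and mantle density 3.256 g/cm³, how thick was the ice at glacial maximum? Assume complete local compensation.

u = t ρ_ice/ρ_m → t = u ρ_m/ρ_ice = 0.2306 km × 3.256/0.9064 = 0.828 km.

0.828 km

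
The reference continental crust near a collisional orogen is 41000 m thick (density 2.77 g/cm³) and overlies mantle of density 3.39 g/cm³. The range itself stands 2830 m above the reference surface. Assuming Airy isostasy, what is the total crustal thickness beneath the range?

56500 m

Root depth r = h ρ_c / (ρ_m − ρ_c) = 2830 m × 2.77 / 0.62 = 12640 m.
Total thickness = T + h + r = 41000 m + 2830 m + 12640 m = 56500 m.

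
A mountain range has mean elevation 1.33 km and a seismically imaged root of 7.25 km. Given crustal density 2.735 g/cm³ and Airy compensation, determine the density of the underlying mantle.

Airy balance: ρ_c h = (ρ_m − ρ_c) r → ρ_m = ρ_c (1 + h/r).
ρ_m = 2.735 × (1 + 1.33 km/7.25 km) = 3.24 g/cm³.

3.24 g/cm³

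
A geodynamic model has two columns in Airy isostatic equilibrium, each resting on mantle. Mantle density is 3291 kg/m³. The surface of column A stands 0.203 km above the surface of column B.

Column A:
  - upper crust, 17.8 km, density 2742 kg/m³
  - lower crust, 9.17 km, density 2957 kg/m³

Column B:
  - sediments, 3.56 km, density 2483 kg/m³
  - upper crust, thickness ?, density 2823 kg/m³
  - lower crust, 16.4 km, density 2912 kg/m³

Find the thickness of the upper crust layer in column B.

6.57 km

Take the compensation level at the base of the deeper column (depth z_c below the surface of column A) and equate Σ ρ_i t_i down to z_c; mantle fills any gap and the z_c terms cancel.
Column A: 17.8×2742 + 9.17×2957 + (z_c − 26.97)×3291
Column B: 0.203×0 + 3.56×2483 + x×2823 + 16.4×2912 + (z_c − 0.203 − 19.96 − x)×3291
The z_c×3291 term appears on both sides and cancels. Collect the known terms of each column as K = Σ(ρt)_known − 3291 × (depth of known layers): K_A = 75923.29 − 3291×26.97 = −12834.98; K_B = 56596.28 − 3291×(0.203 + 19.96) = −9760.153.
Balance: K_A = K_B − x×(3291 − 2823), so x = (K_B − K_A)/(3291 − 2823) = 3074.83/468 = 6.57 km.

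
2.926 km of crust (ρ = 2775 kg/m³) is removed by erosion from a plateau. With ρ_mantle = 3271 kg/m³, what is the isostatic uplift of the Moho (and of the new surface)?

2.48 km

Unloading: uplift u = e ρ_c/ρ_m = 2.926 km × 2775/3271 = 2.48 km.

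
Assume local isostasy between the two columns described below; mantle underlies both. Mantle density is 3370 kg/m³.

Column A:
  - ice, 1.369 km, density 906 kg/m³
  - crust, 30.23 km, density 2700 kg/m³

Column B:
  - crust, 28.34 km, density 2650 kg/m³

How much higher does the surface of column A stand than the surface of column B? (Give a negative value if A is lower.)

0.956 km

For any compensation level in the mantle, the mantle terms cancel and isostasy reduces to e = (Σt_A − Σt_B) − (Σ(ρt)_A − Σ(ρt)_B) / ρ_m.
Σt_A = 31.599 km; Σt_B = 28.34 km; Σ(ρt)_A = 82861.314; Σ(ρt)_B = 75101 (in km·kg/m³).
e = (31.599 − 28.34) − (82861.314 − 75101) / 3370 = 0.956 km.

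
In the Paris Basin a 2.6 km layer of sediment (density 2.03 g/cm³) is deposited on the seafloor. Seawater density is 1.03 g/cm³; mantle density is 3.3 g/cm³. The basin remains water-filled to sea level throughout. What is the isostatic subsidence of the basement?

Submarine loading: the sediment displaces seawater, and the subsidence is in turn flooded, so s (ρ_m − ρ_w) = t (ρ_sed − ρ_w).
s = 2.6 km × (2.03 − 1.03) / (3.3 − 1.03) = 1.15 km.

1.15 km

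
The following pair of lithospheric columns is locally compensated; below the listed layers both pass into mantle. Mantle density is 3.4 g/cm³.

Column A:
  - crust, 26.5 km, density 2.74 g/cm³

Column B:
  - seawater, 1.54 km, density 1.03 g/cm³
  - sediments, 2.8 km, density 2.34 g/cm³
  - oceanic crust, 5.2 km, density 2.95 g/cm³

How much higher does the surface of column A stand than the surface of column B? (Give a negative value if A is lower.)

For any compensation level in the mantle, the mantle terms cancel and isostasy reduces to e = (Σt_A − Σt_B) − (Σ(ρt)_A − Σ(ρt)_B) / ρ_m.
Σt_A = 26.5 km; Σt_B = 9.54 km; Σ(ρt)_A = 72.61; Σ(ρt)_B = 23.4782 (in km·g/cm³).
e = (26.5 − 9.54) − (72.61 − 23.4782) / 3.4 = 2.51 km.

2.51 km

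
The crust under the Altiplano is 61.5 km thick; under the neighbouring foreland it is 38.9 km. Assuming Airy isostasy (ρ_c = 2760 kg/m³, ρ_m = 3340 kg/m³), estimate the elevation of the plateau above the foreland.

Excess crust Δ = 61.5 km − 38.9 km = 22.6 km, split between elevation h and root r with h + r = Δ.
Airy balance ρ_c h = (ρ_m − ρ_c) r gives r = h ρ_c/(ρ_m − ρ_c), so h (1 + ρ_c/(ρ_m − ρ_c)) = Δ, i.e. h = Δ (ρ_m − ρ_c)/ρ_m.
h = 22.6 km × 580/3340 = 3.92 km.

3.92 km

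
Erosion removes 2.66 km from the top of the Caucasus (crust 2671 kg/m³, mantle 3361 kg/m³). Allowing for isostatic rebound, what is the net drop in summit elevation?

Rebound u = e ρ_c/ρ_m = 2.66 km × 2671/3361 = 2.114 km.
Net surface drop = e − u = 2.66 km − 2.114 km = e (ρ_m − ρ_c)/ρ_m = 0.546 km.

0.546 km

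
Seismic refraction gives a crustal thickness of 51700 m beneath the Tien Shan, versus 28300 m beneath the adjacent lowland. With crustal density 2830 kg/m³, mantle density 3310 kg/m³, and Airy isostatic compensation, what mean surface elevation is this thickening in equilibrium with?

3390 m

Excess crust Δ = 51700 m − 28300 m = 23400 m, split between elevation h and root r with h + r = Δ.
Airy balance ρ_c h = (ρ_m − ρ_c) r gives r = h ρ_c/(ρ_m − ρ_c), so h (1 + ρ_c/(ρ_m − ρ_c)) = Δ, i.e. h = Δ (ρ_m − ρ_c)/ρ_m.
h = 23400 m × 480/3310 = 3390 m.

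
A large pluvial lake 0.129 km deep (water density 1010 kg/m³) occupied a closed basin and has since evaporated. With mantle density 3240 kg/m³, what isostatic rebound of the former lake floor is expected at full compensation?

u = d ρ_w/ρ_m = 0.129 km × 1010/3240 = 0.0402 km.

0.0402 km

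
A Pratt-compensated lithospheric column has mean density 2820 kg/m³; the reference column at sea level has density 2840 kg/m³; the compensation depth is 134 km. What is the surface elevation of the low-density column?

0.95 km

ρ_ref D = ρ (D + h) → h = D (ρ_ref − ρ)/ρ.
h = 134 km × (2840 − 2820)/2820 = 0.95 km.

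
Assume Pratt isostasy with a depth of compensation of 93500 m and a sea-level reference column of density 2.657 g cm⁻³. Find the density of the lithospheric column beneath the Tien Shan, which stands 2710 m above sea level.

2.58 g cm⁻³

Pratt balance: ρ_ref D = ρ (D + h).
ρ = ρ_ref D/(D + h) = 2.657 × 93500 m/(93500 m + 2710 m) = 2.58 g cm⁻³.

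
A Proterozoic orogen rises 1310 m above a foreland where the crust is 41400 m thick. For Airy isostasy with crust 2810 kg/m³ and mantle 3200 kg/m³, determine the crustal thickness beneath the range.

52100 m

Root depth r = h ρ_c / (ρ_m − ρ_c) = 1310 m × 2810 / 390 = 9439 m.
Total thickness = T + h + r = 41400 m + 1310 m + 9439 m = 52100 m.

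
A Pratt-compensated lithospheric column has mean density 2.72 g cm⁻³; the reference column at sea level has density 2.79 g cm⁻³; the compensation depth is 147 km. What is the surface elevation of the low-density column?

ρ_ref D = ρ (D + h) → h = D (ρ_ref − ρ)/ρ.
h = 147 km × (2.79 − 2.72)/2.72 = 3.78 km.

3.78 km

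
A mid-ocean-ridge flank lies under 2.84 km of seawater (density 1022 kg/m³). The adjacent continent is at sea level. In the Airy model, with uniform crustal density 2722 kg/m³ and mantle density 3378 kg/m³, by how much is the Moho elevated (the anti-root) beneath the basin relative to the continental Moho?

Isostatic balance requires: replacing crust with seawater at the top is compensated by replacing crust with mantle at the base: d (ρ_c − ρ_w) = a (ρ_m − ρ_c).
a = d (ρ_c − ρ_w)/(ρ_m − ρ_c) = 2.84 km × 1700/656 = 7.36 km.

7.36 km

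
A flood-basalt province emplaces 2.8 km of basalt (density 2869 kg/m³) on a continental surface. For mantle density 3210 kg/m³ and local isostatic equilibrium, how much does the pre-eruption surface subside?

2.5 km

Subaerial loading: s = t ρ_load / ρ_m.
s = 2.8 km × 2869/3210 = 2.5 km.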